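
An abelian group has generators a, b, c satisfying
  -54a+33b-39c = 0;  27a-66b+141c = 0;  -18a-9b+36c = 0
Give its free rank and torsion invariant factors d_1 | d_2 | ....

rank_ℚ(R)=3; free=3−3=0
SNF(R) diag = [3, 9, 9] → torsion [3, 9, 9]

Answer: M ≅ ℤ/3 ⊕ ℤ/9 ⊕ ℤ/9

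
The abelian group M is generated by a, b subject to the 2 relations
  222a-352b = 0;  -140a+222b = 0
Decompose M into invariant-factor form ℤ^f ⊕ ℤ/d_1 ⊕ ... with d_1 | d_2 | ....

Answer: M ≅ ℤ/2 ⊕ ℤ/2

Derivation:
rank_ℚ(R)=2; free=2−2=0
SNF(R) diag = [2, 2] → torsion [2, 2]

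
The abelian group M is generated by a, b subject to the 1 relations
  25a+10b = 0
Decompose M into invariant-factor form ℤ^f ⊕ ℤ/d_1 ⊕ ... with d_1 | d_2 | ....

rank_ℚ(R)=1; free=2−1=1
SNF(R) diag = [5] → torsion [5]

Answer: M ≅ ℤ^1 ⊕ ℤ/5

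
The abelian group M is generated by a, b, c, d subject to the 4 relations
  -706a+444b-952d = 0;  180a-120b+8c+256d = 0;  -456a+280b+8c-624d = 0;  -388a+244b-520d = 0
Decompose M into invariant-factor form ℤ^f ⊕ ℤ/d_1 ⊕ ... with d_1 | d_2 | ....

Answer: M ≅ ℤ/2 ⊕ ℤ/4 ⊕ ℤ/8 ⊕ ℤ/16

Derivation:
rank_ℚ(R)=4; free=4−4=0
SNF(R) diag = [2, 4, 8, 16] → torsion [2, 4, 8, 16]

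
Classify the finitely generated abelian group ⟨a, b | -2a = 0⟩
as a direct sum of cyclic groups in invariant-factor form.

rank_ℚ(R)=1; free=2−1=1
SNF(R) diag = [2] → torsion [2]

Answer: M ≅ ℤ^1 ⊕ ℤ/2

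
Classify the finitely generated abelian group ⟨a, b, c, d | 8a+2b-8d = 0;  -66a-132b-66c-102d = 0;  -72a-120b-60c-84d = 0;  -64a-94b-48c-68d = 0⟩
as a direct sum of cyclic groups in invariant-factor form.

rank_ℚ(R)=4; free=4−4=0
SNF(R) diag = [2, 6, 12, 36] → torsion [2, 6, 12, 36]

Answer: M ≅ ℤ/2 ⊕ ℤ/6 ⊕ ℤ/12 ⊕ ℤ/36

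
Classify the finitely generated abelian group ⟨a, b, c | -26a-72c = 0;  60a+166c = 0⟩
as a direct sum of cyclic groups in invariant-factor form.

Answer: M ≅ ℤ^1 ⊕ ℤ/2 ⊕ ℤ/2

Derivation:
rank_ℚ(R)=2; free=3−2=1
SNF(R) diag = [2, 2] → torsion [2, 2]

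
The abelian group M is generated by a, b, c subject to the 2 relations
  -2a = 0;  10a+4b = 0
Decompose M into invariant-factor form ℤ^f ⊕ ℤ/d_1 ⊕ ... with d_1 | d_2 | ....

Answer: M ≅ ℤ^1 ⊕ ℤ/2 ⊕ ℤ/4

Derivation:
rank_ℚ(R)=2; free=3−2=1
SNF(R) diag = [2, 4] → torsion [2, 4]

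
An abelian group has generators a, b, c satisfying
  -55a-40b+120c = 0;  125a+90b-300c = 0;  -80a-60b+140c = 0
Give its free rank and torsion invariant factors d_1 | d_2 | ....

Answer: M ≅ ℤ/5 ⊕ ℤ/10 ⊕ ℤ/20

Derivation:
rank_ℚ(R)=3; free=3−3=0
SNF(R) diag = [5, 10, 20] → torsion [5, 10, 20]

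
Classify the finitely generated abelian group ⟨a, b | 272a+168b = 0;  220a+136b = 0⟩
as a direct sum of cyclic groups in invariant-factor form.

Answer: M ≅ ℤ/4 ⊕ ℤ/8

Derivation:
rank_ℚ(R)=2; free=2−2=0
SNF(R) diag = [4, 8] → torsion [4, 8]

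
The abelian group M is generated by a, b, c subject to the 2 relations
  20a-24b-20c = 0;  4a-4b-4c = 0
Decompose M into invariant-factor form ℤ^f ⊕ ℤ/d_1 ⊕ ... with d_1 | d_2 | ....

Answer: M ≅ ℤ^1 ⊕ ℤ/4 ⊕ ℤ/4

Derivation:
rank_ℚ(R)=2; free=3−2=1
SNF(R) diag = [4, 4] → torsion [4, 4]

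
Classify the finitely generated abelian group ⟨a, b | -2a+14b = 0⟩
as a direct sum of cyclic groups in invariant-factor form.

Answer: M ≅ ℤ^1 ⊕ ℤ/2

Derivation:
rank_ℚ(R)=1; free=2−1=1
SNF(R) diag = [2] → torsion [2]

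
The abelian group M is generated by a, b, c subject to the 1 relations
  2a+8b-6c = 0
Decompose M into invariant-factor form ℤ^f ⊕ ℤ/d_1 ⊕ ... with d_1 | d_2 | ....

Answer: M ≅ ℤ^2 ⊕ ℤ/2

Derivation:
rank_ℚ(R)=1; free=3−1=2
SNF(R) diag = [2] → torsion [2]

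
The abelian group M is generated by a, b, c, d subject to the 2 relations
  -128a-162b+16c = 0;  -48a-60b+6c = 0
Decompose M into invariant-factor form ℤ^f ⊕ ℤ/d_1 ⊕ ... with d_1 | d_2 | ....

rank_ℚ(R)=2; free=4−2=2
SNF(R) diag = [2, 6] → torsion [2, 6]

Answer: M ≅ ℤ^2 ⊕ ℤ/2 ⊕ ℤ/6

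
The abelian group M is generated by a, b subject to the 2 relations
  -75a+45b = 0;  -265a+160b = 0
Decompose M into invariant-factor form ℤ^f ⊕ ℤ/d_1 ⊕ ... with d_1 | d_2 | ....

Answer: M ≅ ℤ/5 ⊕ ℤ/15

Derivation:
rank_ℚ(R)=2; free=2−2=0
SNF(R) diag = [5, 15] → torsion [5, 15]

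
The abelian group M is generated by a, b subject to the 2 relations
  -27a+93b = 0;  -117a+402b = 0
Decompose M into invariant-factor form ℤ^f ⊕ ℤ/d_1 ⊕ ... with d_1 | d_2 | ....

Answer: M ≅ ℤ/3 ⊕ ℤ/9

Derivation:
rank_ℚ(R)=2; free=2−2=0
SNF(R) diag = [3, 9] → torsion [3, 9]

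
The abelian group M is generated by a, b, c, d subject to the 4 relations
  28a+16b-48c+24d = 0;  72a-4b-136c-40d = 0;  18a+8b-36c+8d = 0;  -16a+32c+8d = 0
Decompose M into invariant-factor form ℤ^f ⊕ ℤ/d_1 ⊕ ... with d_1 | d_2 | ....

Answer: M ≅ ℤ/2 ⊕ ℤ/4 ⊕ ℤ/8 ⊕ ℤ/8

Derivation:
rank_ℚ(R)=4; free=4−4=0
SNF(R) diag = [2, 4, 8, 8] → torsion [2, 4, 8, 8]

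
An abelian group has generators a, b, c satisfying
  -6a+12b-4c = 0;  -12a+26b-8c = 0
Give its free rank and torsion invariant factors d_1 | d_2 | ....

rank_ℚ(R)=2; free=3−2=1
SNF(R) diag = [2, 2] → torsion [2, 2]

Answer: M ≅ ℤ^1 ⊕ ℤ/2 ⊕ ℤ/2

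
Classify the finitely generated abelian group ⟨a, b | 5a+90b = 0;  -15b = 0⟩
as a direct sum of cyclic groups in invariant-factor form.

rank_ℚ(R)=2; free=2−2=0
SNF(R) diag = [5, 15] → torsion [5, 15]

Answer: M ≅ ℤ/5 ⊕ ℤ/15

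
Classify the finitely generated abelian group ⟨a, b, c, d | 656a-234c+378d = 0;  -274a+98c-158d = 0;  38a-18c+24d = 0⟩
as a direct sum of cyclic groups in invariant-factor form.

Answer: M ≅ ℤ^1 ⊕ ℤ/2 ⊕ ℤ/2 ⊕ ℤ/6

Derivation:
rank_ℚ(R)=3; free=4−3=1
SNF(R) diag = [2, 2, 6] → torsion [2, 2, 6]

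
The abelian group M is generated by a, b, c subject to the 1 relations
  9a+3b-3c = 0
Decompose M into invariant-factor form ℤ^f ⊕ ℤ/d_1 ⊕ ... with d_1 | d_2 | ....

Answer: M ≅ ℤ^2 ⊕ ℤ/3

Derivation:
rank_ℚ(R)=1; free=3−1=2
SNF(R) diag = [3] → torsion [3]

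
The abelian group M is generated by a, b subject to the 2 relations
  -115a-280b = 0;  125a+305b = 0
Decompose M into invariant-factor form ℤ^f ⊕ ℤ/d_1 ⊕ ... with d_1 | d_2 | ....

rank_ℚ(R)=2; free=2−2=0
SNF(R) diag = [5, 15] → torsion [5, 15]

Answer: M ≅ ℤ/5 ⊕ ℤ/15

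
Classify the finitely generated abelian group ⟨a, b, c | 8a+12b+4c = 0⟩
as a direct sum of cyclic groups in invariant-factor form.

Answer: M ≅ ℤ^2 ⊕ ℤ/4

Derivation:
rank_ℚ(R)=1; free=3−1=2
SNF(R) diag = [4] → torsion [4]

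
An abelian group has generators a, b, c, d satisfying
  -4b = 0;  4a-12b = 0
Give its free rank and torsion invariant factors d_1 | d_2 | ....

rank_ℚ(R)=2; free=4−2=2
SNF(R) diag = [4, 4] → torsion [4, 4]

Answer: M ≅ ℤ^2 ⊕ ℤ/4 ⊕ ℤ/4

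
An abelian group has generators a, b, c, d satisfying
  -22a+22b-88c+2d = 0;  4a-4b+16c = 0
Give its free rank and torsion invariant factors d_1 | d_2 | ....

Answer: M ≅ ℤ^2 ⊕ ℤ/2 ⊕ ℤ/4

Derivation:
rank_ℚ(R)=2; free=4−2=2
SNF(R) diag = [2, 4] → torsion [2, 4]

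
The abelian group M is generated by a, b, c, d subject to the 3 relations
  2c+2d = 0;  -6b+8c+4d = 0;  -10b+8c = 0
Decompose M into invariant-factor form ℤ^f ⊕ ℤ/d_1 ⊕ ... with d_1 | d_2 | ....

rank_ℚ(R)=3; free=4−3=1
SNF(R) diag = [2, 2, 4] → torsion [2, 2, 4]

Answer: M ≅ ℤ^1 ⊕ ℤ/2 ⊕ ℤ/2 ⊕ ℤ/4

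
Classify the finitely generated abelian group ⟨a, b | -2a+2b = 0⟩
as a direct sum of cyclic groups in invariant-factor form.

Answer: M ≅ ℤ^1 ⊕ ℤ/2

Derivation:
rank_ℚ(R)=1; free=2−1=1
SNF(R) diag = [2] → torsion [2]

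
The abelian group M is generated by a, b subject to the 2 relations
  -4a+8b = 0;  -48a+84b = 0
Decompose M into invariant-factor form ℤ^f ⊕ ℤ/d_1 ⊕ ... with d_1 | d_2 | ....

rank_ℚ(R)=2; free=2−2=0
SNF(R) diag = [4, 12] → torsion [4, 12]

Answer: M ≅ ℤ/4 ⊕ ℤ/12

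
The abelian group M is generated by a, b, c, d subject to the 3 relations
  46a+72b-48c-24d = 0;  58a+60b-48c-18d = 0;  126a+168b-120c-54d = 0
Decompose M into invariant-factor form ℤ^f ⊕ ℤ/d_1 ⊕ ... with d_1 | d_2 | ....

rank_ℚ(R)=3; free=4−3=1
SNF(R) diag = [2, 6, 12] → torsion [2, 6, 12]

Answer: M ≅ ℤ^1 ⊕ ℤ/2 ⊕ ℤ/6 ⊕ ℤ/12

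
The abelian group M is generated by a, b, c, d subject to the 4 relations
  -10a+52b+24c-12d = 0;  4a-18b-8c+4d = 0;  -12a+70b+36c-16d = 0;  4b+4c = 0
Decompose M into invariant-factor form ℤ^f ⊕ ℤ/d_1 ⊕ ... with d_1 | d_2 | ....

rank_ℚ(R)=4; free=4−4=0
SNF(R) diag = [2, 2, 4, 4] → torsion [2, 2, 4, 4]

Answer: M ≅ ℤ/2 ⊕ ℤ/2 ⊕ ℤ/4 ⊕ ℤ/4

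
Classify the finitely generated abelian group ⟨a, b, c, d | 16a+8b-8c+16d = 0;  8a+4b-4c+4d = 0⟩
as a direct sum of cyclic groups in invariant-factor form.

Answer: M ≅ ℤ^2 ⊕ ℤ/4 ⊕ ℤ/8

Derivation:
rank_ℚ(R)=2; free=4−2=2
SNF(R) diag = [4, 8] → torsion [4, 8]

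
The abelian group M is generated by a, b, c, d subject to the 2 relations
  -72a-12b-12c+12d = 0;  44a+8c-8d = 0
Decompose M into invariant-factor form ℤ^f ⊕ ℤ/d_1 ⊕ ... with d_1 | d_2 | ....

rank_ℚ(R)=2; free=4−2=2
SNF(R) diag = [4, 12] → torsion [4, 12]

Answer: M ≅ ℤ^2 ⊕ ℤ/4 ⊕ ℤ/12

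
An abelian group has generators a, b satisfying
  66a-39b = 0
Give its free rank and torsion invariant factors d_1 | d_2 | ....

rank_ℚ(R)=1; free=2−1=1
SNF(R) diag = [3] → torsion [3]

Answer: M ≅ ℤ^1 ⊕ ℤ/3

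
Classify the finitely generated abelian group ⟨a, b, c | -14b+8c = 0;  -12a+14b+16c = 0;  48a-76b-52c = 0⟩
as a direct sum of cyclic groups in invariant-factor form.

rank_ℚ(R)=3; free=3−3=0
SNF(R) diag = [2, 4, 12] → torsion [2, 4, 12]

Answer: M ≅ ℤ/2 ⊕ ℤ/4 ⊕ ℤ/12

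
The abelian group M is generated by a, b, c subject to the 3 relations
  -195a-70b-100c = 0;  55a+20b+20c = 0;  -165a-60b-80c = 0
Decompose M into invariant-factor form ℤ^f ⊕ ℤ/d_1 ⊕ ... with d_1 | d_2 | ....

Answer: M ≅ ℤ/5 ⊕ ℤ/10 ⊕ ℤ/20

Derivation:
rank_ℚ(R)=3; free=3−3=0
SNF(R) diag = [5, 10, 20] → torsion [5, 10, 20]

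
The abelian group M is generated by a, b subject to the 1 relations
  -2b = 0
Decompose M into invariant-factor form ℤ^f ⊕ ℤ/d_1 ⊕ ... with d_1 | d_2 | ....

Answer: M ≅ ℤ^1 ⊕ ℤ/2

Derivation:
rank_ℚ(R)=1; free=2−1=1
SNF(R) diag = [2] → torsion [2]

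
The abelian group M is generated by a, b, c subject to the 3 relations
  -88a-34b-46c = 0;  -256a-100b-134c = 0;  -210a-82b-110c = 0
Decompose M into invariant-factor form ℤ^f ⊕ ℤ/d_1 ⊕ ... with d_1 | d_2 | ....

rank_ℚ(R)=3; free=3−3=0
SNF(R) diag = [2, 2, 2] → torsion [2, 2, 2]

Answer: M ≅ ℤ/2 ⊕ ℤ/2 ⊕ ℤ/2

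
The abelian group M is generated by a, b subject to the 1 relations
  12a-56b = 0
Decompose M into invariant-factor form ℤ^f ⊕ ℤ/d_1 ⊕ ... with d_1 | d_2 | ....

rank_ℚ(R)=1; free=2−1=1
SNF(R) diag = [4] → torsion [4]

Answer: M ≅ ℤ^1 ⊕ ℤ/4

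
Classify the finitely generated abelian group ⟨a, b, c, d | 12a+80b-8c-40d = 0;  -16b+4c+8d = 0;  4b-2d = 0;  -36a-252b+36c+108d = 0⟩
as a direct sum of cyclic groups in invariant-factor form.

rank_ℚ(R)=4; free=4−4=0
SNF(R) diag = [2, 4, 12, 36] → torsion [2, 4, 12, 36]

Answer: M ≅ ℤ/2 ⊕ ℤ/4 ⊕ ℤ/12 ⊕ ℤ/36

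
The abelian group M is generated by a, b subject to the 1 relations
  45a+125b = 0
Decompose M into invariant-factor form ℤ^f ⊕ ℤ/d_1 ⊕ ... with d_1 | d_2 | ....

Answer: M ≅ ℤ^1 ⊕ ℤ/5

Derivation:
rank_ℚ(R)=1; free=2−1=1
SNF(R) diag = [5] → torsion [5]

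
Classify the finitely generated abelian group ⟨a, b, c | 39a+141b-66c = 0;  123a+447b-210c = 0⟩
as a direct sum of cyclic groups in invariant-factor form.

rank_ℚ(R)=2; free=3−2=1
SNF(R) diag = [3, 6] → torsion [3, 6]

Answer: M ≅ ℤ^1 ⊕ ℤ/3 ⊕ ℤ/6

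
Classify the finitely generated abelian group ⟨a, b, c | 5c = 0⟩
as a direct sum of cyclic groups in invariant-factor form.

Answer: M ≅ ℤ^2 ⊕ ℤ/5

Derivation:
rank_ℚ(R)=1; free=3−1=2
SNF(R) diag = [5] → torsion [5]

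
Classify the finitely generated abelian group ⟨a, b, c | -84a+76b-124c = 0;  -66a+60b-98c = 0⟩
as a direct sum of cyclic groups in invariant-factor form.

Answer: M ≅ ℤ^1 ⊕ ℤ/2 ⊕ ℤ/4

Derivation:
rank_ℚ(R)=2; free=3−2=1
SNF(R) diag = [2, 4] → torsion [2, 4]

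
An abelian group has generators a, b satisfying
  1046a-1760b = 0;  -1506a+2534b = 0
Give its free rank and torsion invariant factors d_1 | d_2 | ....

Answer: M ≅ ℤ/2 ⊕ ℤ/2

Derivation:
rank_ℚ(R)=2; free=2−2=0
SNF(R) diag = [2, 2] → torsion [2, 2]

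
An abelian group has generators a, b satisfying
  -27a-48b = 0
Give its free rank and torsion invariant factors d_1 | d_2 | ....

Answer: M ≅ ℤ^1 ⊕ ℤ/3

Derivation:
rank_ℚ(R)=1; free=2−1=1
SNF(R) diag = [3] → torsion [3]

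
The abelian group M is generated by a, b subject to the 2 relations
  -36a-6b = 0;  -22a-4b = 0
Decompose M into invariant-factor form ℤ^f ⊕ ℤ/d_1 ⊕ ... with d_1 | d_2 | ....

Answer: M ≅ ℤ/2 ⊕ ℤ/6

Derivation:
rank_ℚ(R)=2; free=2−2=0
SNF(R) diag = [2, 6] → torsion [2, 6]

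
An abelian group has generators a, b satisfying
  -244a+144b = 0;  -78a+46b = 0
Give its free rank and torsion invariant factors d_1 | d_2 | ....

rank_ℚ(R)=2; free=2−2=0
SNF(R) diag = [2, 4] → torsion [2, 4]

Answer: M ≅ ℤ/2 ⊕ ℤ/4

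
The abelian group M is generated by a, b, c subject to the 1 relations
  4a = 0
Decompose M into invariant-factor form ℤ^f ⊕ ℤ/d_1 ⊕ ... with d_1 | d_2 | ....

rank_ℚ(R)=1; free=3−1=2
SNF(R) diag = [4] → torsion [4]

Answer: M ≅ ℤ^2 ⊕ ℤ/4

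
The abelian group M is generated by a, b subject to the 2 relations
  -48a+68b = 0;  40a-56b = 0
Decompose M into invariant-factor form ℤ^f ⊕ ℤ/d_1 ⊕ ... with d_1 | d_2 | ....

Answer: M ≅ ℤ/4 ⊕ ℤ/8

Derivation:
rank_ℚ(R)=2; free=2−2=0
SNF(R) diag = [4, 8] → torsion [4, 8]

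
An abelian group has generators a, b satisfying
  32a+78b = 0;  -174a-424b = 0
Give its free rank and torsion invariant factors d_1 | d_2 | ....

Answer: M ≅ ℤ/2 ⊕ ℤ/2

Derivation:
rank_ℚ(R)=2; free=2−2=0
SNF(R) diag = [2, 2] → torsion [2, 2]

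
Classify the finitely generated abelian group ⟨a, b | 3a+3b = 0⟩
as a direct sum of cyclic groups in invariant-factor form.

Answer: M ≅ ℤ^1 ⊕ ℤ/3

Derivation:
rank_ℚ(R)=1; free=2−1=1
SNF(R) diag = [3] → torsion [3]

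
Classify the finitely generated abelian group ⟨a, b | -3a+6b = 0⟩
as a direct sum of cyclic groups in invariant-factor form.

rank_ℚ(R)=1; free=2−1=1
SNF(R) diag = [3] → torsion [3]

Answer: M ≅ ℤ^1 ⊕ ℤ/3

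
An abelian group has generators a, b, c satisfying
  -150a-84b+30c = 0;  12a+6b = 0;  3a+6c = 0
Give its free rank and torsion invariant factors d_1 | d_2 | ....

Answer: M ≅ ℤ/3 ⊕ ℤ/6 ⊕ ℤ/6

Derivation:
rank_ℚ(R)=3; free=3−3=0
SNF(R) diag = [3, 6, 6] → torsion [3, 6, 6]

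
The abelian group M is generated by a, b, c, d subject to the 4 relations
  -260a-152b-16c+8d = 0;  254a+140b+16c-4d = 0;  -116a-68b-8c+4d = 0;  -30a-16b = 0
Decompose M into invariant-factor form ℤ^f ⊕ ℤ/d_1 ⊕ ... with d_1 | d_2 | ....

Answer: M ≅ ℤ/2 ⊕ ℤ/4 ⊕ ℤ/8 ⊕ ℤ/16

Derivation:
rank_ℚ(R)=4; free=4−4=0
SNF(R) diag = [2, 4, 8, 16] → torsion [2, 4, 8, 16]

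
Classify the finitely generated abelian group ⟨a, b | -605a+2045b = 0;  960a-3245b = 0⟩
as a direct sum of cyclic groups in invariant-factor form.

Answer: M ≅ ℤ/5 ⊕ ℤ/5

Derivation:
rank_ℚ(R)=2; free=2−2=0
SNF(R) diag = [5, 5] → torsion [5, 5]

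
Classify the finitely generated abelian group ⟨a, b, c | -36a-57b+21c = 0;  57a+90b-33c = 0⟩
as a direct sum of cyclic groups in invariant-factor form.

rank_ℚ(R)=2; free=3−2=1
SNF(R) diag = [3, 3] → torsion [3, 3]

Answer: M ≅ ℤ^1 ⊕ ℤ/3 ⊕ ℤ/3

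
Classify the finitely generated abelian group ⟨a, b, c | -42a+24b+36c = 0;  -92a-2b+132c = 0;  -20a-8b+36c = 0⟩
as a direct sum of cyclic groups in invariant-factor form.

rank_ℚ(R)=3; free=3−3=0
SNF(R) diag = [2, 6, 12] → torsion [2, 6, 12]

Answer: M ≅ ℤ/2 ⊕ ℤ/6 ⊕ ℤ/12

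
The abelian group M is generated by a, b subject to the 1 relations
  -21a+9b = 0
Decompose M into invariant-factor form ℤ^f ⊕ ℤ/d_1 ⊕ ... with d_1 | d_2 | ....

rank_ℚ(R)=1; free=2−1=1
SNF(R) diag = [3] → torsion [3]

Answer: M ≅ ℤ^1 ⊕ ℤ/3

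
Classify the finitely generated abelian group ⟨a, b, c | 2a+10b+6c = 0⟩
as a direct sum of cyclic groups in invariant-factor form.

Answer: M ≅ ℤ^2 ⊕ ℤ/2

Derivation:
rank_ℚ(R)=1; free=3−1=2
SNF(R) diag = [2] → torsion [2]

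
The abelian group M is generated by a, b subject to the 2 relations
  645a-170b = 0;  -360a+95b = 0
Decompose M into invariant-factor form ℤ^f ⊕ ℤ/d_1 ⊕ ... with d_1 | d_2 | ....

Answer: M ≅ ℤ/5 ⊕ ℤ/15

Derivation:
rank_ℚ(R)=2; free=2−2=0
SNF(R) diag = [5, 15] → torsion [5, 15]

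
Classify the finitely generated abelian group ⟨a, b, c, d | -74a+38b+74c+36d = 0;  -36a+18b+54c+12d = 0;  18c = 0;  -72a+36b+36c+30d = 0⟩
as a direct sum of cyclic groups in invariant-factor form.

rank_ℚ(R)=4; free=4−4=0
SNF(R) diag = [2, 6, 18, 18] → torsion [2, 6, 18, 18]

Answer: M ≅ ℤ/2 ⊕ ℤ/6 ⊕ ℤ/18 ⊕ ℤ/18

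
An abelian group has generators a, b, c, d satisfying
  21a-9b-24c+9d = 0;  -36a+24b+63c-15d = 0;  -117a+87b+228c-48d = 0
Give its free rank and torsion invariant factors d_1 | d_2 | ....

rank_ℚ(R)=3; free=4−3=1
SNF(R) diag = [3, 3, 3] → torsion [3, 3, 3]

Answer: M ≅ ℤ^1 ⊕ ℤ/3 ⊕ ℤ/3 ⊕ ℤ/3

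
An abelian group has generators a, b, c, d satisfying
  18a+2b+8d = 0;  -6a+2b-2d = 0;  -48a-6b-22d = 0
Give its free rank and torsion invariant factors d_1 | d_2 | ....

Answer: M ≅ ℤ^1 ⊕ ℤ/2 ⊕ ℤ/2 ⊕ ℤ/6

Derivation:
rank_ℚ(R)=3; free=4−3=1
SNF(R) diag = [2, 2, 6] → torsion [2, 2, 6]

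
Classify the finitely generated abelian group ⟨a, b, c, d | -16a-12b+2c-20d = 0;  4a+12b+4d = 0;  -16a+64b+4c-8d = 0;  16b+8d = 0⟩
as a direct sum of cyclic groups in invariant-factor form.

rank_ℚ(R)=4; free=4−4=0
SNF(R) diag = [2, 4, 8, 8] → torsion [2, 4, 8, 8]

Answer: M ≅ ℤ/2 ⊕ ℤ/4 ⊕ ℤ/8 ⊕ ℤ/8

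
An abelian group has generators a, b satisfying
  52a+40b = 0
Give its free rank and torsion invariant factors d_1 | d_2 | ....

rank_ℚ(R)=1; free=2−1=1
SNF(R) diag = [4] → torsion [4]

Answer: M ≅ ℤ^1 ⊕ ℤ/4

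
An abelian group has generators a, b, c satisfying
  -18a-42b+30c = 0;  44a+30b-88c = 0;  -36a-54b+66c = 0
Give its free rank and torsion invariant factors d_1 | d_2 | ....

Answer: M ≅ ℤ/2 ⊕ ℤ/6 ⊕ ℤ/6

Derivation:
rank_ℚ(R)=3; free=3−3=0
SNF(R) diag = [2, 6, 6] → torsion [2, 6, 6]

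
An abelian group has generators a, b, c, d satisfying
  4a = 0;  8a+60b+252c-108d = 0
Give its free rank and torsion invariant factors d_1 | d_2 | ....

Answer: M ≅ ℤ^2 ⊕ ℤ/4 ⊕ ℤ/12

Derivation:
rank_ℚ(R)=2; free=4−2=2
SNF(R) diag = [4, 12] → torsion [4, 12]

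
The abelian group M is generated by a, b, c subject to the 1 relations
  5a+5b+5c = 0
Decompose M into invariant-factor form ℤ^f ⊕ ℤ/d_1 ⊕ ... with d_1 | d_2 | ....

rank_ℚ(R)=1; free=3−1=2
SNF(R) diag = [5] → torsion [5]

Answer: M ≅ ℤ^2 ⊕ ℤ/5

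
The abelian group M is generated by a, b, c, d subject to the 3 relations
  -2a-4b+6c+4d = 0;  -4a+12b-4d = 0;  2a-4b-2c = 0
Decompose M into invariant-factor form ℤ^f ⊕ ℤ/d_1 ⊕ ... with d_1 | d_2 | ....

Answer: M ≅ ℤ^1 ⊕ ℤ/2 ⊕ ℤ/4 ⊕ ℤ/4

Derivation:
rank_ℚ(R)=3; free=4−3=1
SNF(R) diag = [2, 4, 4] → torsion [2, 4, 4]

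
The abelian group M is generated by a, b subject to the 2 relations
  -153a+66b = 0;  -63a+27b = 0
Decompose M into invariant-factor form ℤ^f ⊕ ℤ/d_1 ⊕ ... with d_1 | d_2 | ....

Answer: M ≅ ℤ/3 ⊕ ℤ/9

Derivation:
rank_ℚ(R)=2; free=2−2=0
SNF(R) diag = [3, 9] → torsion [3, 9]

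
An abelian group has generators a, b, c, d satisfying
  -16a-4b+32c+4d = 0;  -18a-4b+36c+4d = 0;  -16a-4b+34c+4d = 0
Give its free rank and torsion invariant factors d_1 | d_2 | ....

Answer: M ≅ ℤ^1 ⊕ ℤ/2 ⊕ ℤ/2 ⊕ ℤ/4

Derivation:
rank_ℚ(R)=3; free=4−3=1
SNF(R) diag = [2, 2, 4] → torsion [2, 2, 4]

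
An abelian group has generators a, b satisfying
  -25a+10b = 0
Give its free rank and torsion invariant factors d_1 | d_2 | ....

rank_ℚ(R)=1; free=2−1=1
SNF(R) diag = [5] → torsion [5]

Answer: M ≅ ℤ^1 ⊕ ℤ/5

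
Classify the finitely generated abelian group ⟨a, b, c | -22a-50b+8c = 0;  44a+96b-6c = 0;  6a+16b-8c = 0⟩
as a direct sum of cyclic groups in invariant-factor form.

rank_ℚ(R)=3; free=3−3=0
SNF(R) diag = [2, 2, 2] → torsion [2, 2, 2]

Answer: M ≅ ℤ/2 ⊕ ℤ/2 ⊕ ℤ/2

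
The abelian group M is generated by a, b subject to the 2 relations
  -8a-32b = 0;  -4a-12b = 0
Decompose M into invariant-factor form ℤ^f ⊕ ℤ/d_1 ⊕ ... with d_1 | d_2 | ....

rank_ℚ(R)=2; free=2−2=0
SNF(R) diag = [4, 8] → torsion [4, 8]

Answer: M ≅ ℤ/4 ⊕ ℤ/8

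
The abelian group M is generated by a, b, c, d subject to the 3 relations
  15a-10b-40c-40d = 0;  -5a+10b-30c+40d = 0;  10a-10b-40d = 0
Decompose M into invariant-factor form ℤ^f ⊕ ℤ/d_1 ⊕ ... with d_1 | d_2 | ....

rank_ℚ(R)=3; free=4−3=1
SNF(R) diag = [5, 10, 10] → torsion [5, 10, 10]

Answer: M ≅ ℤ^1 ⊕ ℤ/5 ⊕ ℤ/10 ⊕ ℤ/10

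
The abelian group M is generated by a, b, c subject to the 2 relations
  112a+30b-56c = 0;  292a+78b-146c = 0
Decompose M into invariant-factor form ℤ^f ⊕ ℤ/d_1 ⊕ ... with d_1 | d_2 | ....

Answer: M ≅ ℤ^1 ⊕ ℤ/2 ⊕ ℤ/6

Derivation:
rank_ℚ(R)=2; free=3−2=1
SNF(R) diag = [2, 6] → torsion [2, 6]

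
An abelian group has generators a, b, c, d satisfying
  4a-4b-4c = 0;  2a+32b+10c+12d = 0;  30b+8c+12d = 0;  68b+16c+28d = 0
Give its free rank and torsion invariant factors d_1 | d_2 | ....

rank_ℚ(R)=4; free=4−4=0
SNF(R) diag = [2, 2, 4, 8] → torsion [2, 2, 4, 8]

Answer: M ≅ ℤ/2 ⊕ ℤ/2 ⊕ ℤ/4 ⊕ ℤ/8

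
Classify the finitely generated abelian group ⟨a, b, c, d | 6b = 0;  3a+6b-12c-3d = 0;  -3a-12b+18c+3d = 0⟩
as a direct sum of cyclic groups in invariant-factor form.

Answer: M ≅ ℤ^1 ⊕ ℤ/3 ⊕ ℤ/6 ⊕ ℤ/6

Derivation:
rank_ℚ(R)=3; free=4−3=1
SNF(R) diag = [3, 6, 6] → torsion [3, 6, 6]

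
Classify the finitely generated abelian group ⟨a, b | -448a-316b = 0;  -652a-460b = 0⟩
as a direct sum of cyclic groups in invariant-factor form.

Answer: M ≅ ℤ/4 ⊕ ℤ/12

Derivation:
rank_ℚ(R)=2; free=2−2=0
SNF(R) diag = [4, 12] → torsion [4, 12]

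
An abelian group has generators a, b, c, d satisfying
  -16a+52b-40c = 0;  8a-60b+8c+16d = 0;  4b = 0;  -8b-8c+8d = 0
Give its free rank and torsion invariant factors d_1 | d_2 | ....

rank_ℚ(R)=4; free=4−4=0
SNF(R) diag = [4, 8, 8, 8] → torsion [4, 8, 8, 8]

Answer: M ≅ ℤ/4 ⊕ ℤ/8 ⊕ ℤ/8 ⊕ ℤ/8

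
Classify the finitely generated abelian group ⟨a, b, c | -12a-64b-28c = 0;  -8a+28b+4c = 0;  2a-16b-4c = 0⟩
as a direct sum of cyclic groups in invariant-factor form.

Answer: M ≅ ℤ/2 ⊕ ℤ/4 ⊕ ℤ/12

Derivation:
rank_ℚ(R)=3; free=3−3=0
SNF(R) diag = [2, 4, 12] → torsion [2, 4, 12]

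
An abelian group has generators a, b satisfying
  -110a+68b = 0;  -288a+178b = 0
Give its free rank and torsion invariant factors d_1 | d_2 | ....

rank_ℚ(R)=2; free=2−2=0
SNF(R) diag = [2, 2] → torsion [2, 2]

Answer: M ≅ ℤ/2 ⊕ ℤ/2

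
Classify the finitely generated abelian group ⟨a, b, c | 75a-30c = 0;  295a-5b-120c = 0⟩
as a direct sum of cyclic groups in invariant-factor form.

rank_ℚ(R)=2; free=3−2=1
SNF(R) diag = [5, 15] → torsion [5, 15]

Answer: M ≅ ℤ^1 ⊕ ℤ/5 ⊕ ℤ/15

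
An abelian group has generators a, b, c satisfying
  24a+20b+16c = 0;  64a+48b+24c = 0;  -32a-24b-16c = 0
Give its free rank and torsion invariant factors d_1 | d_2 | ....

rank_ℚ(R)=3; free=3−3=0
SNF(R) diag = [4, 8, 16] → torsion [4, 8, 16]

Answer: M ≅ ℤ/4 ⊕ ℤ/8 ⊕ ℤ/16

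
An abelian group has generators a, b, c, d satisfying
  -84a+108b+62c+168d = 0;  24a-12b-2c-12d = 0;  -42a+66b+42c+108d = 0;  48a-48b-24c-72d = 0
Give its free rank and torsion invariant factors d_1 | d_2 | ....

rank_ℚ(R)=4; free=4−4=0
SNF(R) diag = [2, 6, 12, 24] → torsion [2, 6, 12, 24]

Answer: M ≅ ℤ/2 ⊕ ℤ/6 ⊕ ℤ/12 ⊕ ℤ/24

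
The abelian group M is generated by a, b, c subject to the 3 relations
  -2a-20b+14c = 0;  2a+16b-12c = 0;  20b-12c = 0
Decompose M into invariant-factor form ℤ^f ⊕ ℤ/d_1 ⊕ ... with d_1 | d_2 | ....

Answer: M ≅ ℤ/2 ⊕ ℤ/2 ⊕ ℤ/4

Derivation:
rank_ℚ(R)=3; free=3−3=0
SNF(R) diag = [2, 2, 4] → torsion [2, 2, 4]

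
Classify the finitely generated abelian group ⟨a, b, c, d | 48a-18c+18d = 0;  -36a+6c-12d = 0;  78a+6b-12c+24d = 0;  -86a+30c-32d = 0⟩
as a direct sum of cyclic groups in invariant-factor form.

rank_ℚ(R)=4; free=4−4=0
SNF(R) diag = [2, 6, 6, 6] → torsion [2, 6, 6, 6]

Answer: M ≅ ℤ/2 ⊕ ℤ/6 ⊕ ℤ/6 ⊕ ℤ/6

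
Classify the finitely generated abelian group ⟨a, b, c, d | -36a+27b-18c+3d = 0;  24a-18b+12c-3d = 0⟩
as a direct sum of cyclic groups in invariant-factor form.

Answer: M ≅ ℤ^2 ⊕ ℤ/3 ⊕ ℤ/3

Derivation:
rank_ℚ(R)=2; free=4−2=2
SNF(R) diag = [3, 3] → torsion [3, 3]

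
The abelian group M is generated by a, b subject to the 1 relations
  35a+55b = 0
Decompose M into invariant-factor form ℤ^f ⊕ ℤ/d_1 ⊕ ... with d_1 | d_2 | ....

rank_ℚ(R)=1; free=2−1=1
SNF(R) diag = [5] → torsion [5]

Answer: M ≅ ℤ^1 ⊕ ℤ/5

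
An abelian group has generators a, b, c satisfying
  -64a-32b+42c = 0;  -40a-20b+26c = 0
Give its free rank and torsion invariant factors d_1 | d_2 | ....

Answer: M ≅ ℤ^1 ⊕ ℤ/2 ⊕ ℤ/4

Derivation:
rank_ℚ(R)=2; free=3−2=1
SNF(R) diag = [2, 4] → torsion [2, 4]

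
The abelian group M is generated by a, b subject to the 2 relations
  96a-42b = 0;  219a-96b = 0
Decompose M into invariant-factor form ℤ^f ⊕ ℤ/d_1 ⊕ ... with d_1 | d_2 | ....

rank_ℚ(R)=2; free=2−2=0
SNF(R) diag = [3, 6] → torsion [3, 6]

Answer: M ≅ ℤ/3 ⊕ ℤ/6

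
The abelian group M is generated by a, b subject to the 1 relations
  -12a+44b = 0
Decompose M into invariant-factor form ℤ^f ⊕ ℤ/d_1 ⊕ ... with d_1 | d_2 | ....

Answer: M ≅ ℤ^1 ⊕ ℤ/4

Derivation:
rank_ℚ(R)=1; free=2−1=1
SNF(R) diag = [4] → torsion [4]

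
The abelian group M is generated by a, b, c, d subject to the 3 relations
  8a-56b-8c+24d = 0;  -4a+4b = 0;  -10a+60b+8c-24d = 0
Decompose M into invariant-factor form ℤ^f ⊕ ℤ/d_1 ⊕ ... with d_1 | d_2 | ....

rank_ℚ(R)=3; free=4−3=1
SNF(R) diag = [2, 4, 8] → torsion [2, 4, 8]

Answer: M ≅ ℤ^1 ⊕ ℤ/2 ⊕ ℤ/4 ⊕ ℤ/8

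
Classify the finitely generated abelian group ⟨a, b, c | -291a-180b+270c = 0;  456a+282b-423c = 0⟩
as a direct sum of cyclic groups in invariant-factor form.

Answer: M ≅ ℤ^1 ⊕ ℤ/3 ⊕ ℤ/3

Derivation:
rank_ℚ(R)=2; free=3−2=1
SNF(R) diag = [3, 3] → torsion [3, 3]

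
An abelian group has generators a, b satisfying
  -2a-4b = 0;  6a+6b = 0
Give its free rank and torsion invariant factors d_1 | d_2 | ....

Answer: M ≅ ℤ/2 ⊕ ℤ/6

Derivation:
rank_ℚ(R)=2; free=2−2=0
SNF(R) diag = [2, 6] → torsion [2, 6]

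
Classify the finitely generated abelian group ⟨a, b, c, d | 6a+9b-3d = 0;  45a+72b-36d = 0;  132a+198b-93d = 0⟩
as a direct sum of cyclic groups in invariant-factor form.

rank_ℚ(R)=3; free=4−3=1
SNF(R) diag = [3, 9, 27] → torsion [3, 9, 27]

Answer: M ≅ ℤ^1 ⊕ ℤ/3 ⊕ ℤ/9 ⊕ ℤ/27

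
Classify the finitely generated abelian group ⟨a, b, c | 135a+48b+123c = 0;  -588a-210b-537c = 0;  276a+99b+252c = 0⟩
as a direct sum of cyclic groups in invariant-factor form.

Answer: M ≅ ℤ/3 ⊕ ℤ/3 ⊕ ℤ/9

Derivation:
rank_ℚ(R)=3; free=3−3=0
SNF(R) diag = [3, 3, 9] → torsion [3, 3, 9]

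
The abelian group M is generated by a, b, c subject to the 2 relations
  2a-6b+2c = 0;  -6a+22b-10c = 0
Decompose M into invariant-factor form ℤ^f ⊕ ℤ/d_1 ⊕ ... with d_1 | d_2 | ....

Answer: M ≅ ℤ^1 ⊕ ℤ/2 ⊕ ℤ/4

Derivation:
rank_ℚ(R)=2; free=3−2=1
SNF(R) diag = [2, 4] → torsion [2, 4]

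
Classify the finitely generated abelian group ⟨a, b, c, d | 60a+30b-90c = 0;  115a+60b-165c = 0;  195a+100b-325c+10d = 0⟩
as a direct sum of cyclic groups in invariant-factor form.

rank_ℚ(R)=3; free=4−3=1
SNF(R) diag = [5, 10, 30] → torsion [5, 10, 30]

Answer: M ≅ ℤ^1 ⊕ ℤ/5 ⊕ ℤ/10 ⊕ ℤ/30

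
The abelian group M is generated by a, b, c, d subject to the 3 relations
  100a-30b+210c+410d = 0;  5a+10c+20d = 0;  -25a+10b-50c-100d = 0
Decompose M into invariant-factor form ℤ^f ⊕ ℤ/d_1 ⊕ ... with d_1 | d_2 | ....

Answer: M ≅ ℤ^1 ⊕ ℤ/5 ⊕ ℤ/10 ⊕ ℤ/10

Derivation:
rank_ℚ(R)=3; free=4−3=1
SNF(R) diag = [5, 10, 10] → torsion [5, 10, 10]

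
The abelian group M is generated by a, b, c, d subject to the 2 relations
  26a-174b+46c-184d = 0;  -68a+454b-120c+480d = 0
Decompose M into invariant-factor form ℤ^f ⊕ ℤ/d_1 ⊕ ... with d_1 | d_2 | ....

Answer: M ≅ ℤ^2 ⊕ ℤ/2 ⊕ ℤ/2

Derivation:
rank_ℚ(R)=2; free=4−2=2
SNF(R) diag = [2, 2] → torsion [2, 2]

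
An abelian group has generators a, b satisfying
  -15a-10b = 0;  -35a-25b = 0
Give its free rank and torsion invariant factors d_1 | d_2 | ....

rank_ℚ(R)=2; free=2−2=0
SNF(R) diag = [5, 5] → torsion [5, 5]

Answer: M ≅ ℤ/5 ⊕ ℤ/5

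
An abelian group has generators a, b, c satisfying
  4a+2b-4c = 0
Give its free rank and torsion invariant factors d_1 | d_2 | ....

Answer: M ≅ ℤ^2 ⊕ ℤ/2

Derivation:
rank_ℚ(R)=1; free=3−1=2
SNF(R) diag = [2] → torsion [2]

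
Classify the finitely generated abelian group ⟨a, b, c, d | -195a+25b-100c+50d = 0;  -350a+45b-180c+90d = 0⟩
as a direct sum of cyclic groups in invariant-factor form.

rank_ℚ(R)=2; free=4−2=2
SNF(R) diag = [5, 5] → torsion [5, 5]

Answer: M ≅ ℤ^2 ⊕ ℤ/5 ⊕ ℤ/5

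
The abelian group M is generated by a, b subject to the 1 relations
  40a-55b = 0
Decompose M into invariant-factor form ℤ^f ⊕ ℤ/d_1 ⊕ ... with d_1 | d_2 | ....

Answer: M ≅ ℤ^1 ⊕ ℤ/5

Derivation:
rank_ℚ(R)=1; free=2−1=1
SNF(R) diag = [5] → torsion [5]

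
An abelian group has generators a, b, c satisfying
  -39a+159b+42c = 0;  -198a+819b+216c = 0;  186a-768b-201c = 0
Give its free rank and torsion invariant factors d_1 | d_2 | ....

Answer: M ≅ ℤ/3 ⊕ ℤ/9 ⊕ ℤ/27

Derivation:
rank_ℚ(R)=3; free=3−3=0
SNF(R) diag = [3, 9, 27] → torsion [3, 9, 27]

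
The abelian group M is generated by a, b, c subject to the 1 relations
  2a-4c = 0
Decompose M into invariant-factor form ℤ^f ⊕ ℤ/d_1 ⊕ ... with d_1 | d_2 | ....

Answer: M ≅ ℤ^2 ⊕ ℤ/2

Derivation:
rank_ℚ(R)=1; free=3−1=2
SNF(R) diag = [2] → torsion [2]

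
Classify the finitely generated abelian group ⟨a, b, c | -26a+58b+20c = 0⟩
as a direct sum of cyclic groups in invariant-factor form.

Answer: M ≅ ℤ^2 ⊕ ℤ/2

Derivation:
rank_ℚ(R)=1; free=3−1=2
SNF(R) diag = [2] → torsion [2]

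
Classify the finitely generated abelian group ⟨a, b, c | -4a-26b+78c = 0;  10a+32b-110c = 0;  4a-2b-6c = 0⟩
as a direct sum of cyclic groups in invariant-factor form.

rank_ℚ(R)=3; free=3−3=0
SNF(R) diag = [2, 2, 4] → torsion [2, 2, 4]

Answer: M ≅ ℤ/2 ⊕ ℤ/2 ⊕ ℤ/4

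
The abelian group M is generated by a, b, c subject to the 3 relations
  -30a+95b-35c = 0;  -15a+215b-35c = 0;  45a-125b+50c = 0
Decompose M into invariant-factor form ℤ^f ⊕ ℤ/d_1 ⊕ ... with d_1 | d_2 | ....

rank_ℚ(R)=3; free=3−3=0
SNF(R) diag = [5, 15, 45] → torsion [5, 15, 45]

Answer: M ≅ ℤ/5 ⊕ ℤ/15 ⊕ ℤ/45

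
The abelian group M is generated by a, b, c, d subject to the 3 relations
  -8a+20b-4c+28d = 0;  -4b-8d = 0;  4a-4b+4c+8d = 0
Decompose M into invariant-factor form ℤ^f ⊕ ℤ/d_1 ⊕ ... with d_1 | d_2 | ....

Answer: M ≅ ℤ^1 ⊕ ℤ/4 ⊕ ℤ/4 ⊕ ℤ/4

Derivation:
rank_ℚ(R)=3; free=4−3=1
SNF(R) diag = [4, 4, 4] → torsion [4, 4, 4]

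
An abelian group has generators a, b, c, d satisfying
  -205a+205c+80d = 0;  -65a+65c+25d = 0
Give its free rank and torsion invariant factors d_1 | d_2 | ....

rank_ℚ(R)=2; free=4−2=2
SNF(R) diag = [5, 15] → torsion [5, 15]

Answer: M ≅ ℤ^2 ⊕ ℤ/5 ⊕ ℤ/15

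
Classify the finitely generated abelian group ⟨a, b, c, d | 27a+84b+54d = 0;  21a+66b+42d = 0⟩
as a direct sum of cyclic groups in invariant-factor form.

Answer: M ≅ ℤ^2 ⊕ ℤ/3 ⊕ ℤ/6

Derivation:
rank_ℚ(R)=2; free=4−2=2
SNF(R) diag = [3, 6] → torsion [3, 6]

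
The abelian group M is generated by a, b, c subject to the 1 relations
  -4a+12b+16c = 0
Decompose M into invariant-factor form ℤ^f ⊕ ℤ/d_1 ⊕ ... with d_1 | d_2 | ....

rank_ℚ(R)=1; free=3−1=2
SNF(R) diag = [4] → torsion [4]

Answer: M ≅ ℤ^2 ⊕ ℤ/4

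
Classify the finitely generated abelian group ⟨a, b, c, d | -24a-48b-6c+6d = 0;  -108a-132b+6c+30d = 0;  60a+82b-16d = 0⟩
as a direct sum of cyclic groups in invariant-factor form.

Answer: M ≅ ℤ^1 ⊕ ℤ/2 ⊕ ℤ/6 ⊕ ℤ/12

Derivation:
rank_ℚ(R)=3; free=4−3=1
SNF(R) diag = [2, 6, 12] → torsion [2, 6, 12]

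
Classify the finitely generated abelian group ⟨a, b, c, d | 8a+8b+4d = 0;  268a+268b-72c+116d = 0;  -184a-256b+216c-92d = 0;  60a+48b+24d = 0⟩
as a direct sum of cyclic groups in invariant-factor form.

Answer: M ≅ ℤ/4 ⊕ ℤ/12 ⊕ ℤ/36 ⊕ ℤ/72

Derivation:
rank_ℚ(R)=4; free=4−4=0
SNF(R) diag = [4, 12, 36, 72] → torsion [4, 12, 36, 72]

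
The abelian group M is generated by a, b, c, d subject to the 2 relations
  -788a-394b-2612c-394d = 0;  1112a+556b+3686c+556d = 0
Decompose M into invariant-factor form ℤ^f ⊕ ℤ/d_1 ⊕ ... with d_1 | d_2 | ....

Answer: M ≅ ℤ^2 ⊕ ℤ/2 ⊕ ℤ/6

Derivation:
rank_ℚ(R)=2; free=4−2=2
SNF(R) diag = [2, 6] → torsion [2, 6]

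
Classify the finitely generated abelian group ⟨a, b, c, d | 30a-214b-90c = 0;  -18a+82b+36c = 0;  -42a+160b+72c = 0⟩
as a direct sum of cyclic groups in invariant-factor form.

rank_ℚ(R)=3; free=4−3=1
SNF(R) diag = [2, 6, 18] → torsion [2, 6, 18]

Answer: M ≅ ℤ^1 ⊕ ℤ/2 ⊕ ℤ/6 ⊕ ℤ/18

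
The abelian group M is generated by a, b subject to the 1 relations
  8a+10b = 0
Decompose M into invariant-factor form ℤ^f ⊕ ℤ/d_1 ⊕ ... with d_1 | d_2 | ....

Answer: M ≅ ℤ^1 ⊕ ℤ/2

Derivation:
rank_ℚ(R)=1; free=2−1=1
SNF(R) diag = [2] → torsion [2]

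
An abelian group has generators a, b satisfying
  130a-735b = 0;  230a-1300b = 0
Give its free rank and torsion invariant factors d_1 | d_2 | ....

rank_ℚ(R)=2; free=2−2=0
SNF(R) diag = [5, 10] → torsion [5, 10]

Answer: M ≅ ℤ/5 ⊕ ℤ/10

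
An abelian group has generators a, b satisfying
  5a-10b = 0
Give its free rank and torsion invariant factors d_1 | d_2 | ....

Answer: M ≅ ℤ^1 ⊕ ℤ/5

Derivation:
rank_ℚ(R)=1; free=2−1=1
SNF(R) diag = [5] → torsion [5]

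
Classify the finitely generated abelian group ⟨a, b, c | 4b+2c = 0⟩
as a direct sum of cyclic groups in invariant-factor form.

rank_ℚ(R)=1; free=3−1=2
SNF(R) diag = [2] → torsion [2]

Answer: M ≅ ℤ^2 ⊕ ℤ/2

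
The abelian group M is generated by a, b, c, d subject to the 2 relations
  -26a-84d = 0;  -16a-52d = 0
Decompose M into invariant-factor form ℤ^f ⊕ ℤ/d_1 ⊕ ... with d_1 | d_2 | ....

Answer: M ≅ ℤ^2 ⊕ ℤ/2 ⊕ ℤ/4

Derivation:
rank_ℚ(R)=2; free=4−2=2
SNF(R) diag = [2, 4] → torsion [2, 4]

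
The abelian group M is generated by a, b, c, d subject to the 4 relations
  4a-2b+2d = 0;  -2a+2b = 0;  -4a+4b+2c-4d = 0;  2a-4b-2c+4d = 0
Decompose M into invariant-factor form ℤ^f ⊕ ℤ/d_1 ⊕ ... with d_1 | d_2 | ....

rank_ℚ(R)=4; free=4−4=0
SNF(R) diag = [2, 2, 2, 2] → torsion [2, 2, 2, 2]

Answer: M ≅ ℤ/2 ⊕ ℤ/2 ⊕ ℤ/2 ⊕ ℤ/2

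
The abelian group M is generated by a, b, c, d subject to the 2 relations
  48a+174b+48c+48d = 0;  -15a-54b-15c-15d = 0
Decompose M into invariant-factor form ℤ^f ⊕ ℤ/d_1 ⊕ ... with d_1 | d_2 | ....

rank_ℚ(R)=2; free=4−2=2
SNF(R) diag = [3, 6] → torsion [3, 6]

Answer: M ≅ ℤ^2 ⊕ ℤ/3 ⊕ ℤ/6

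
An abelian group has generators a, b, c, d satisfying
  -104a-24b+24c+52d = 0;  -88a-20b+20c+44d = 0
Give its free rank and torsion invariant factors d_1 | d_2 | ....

Answer: M ≅ ℤ^2 ⊕ ℤ/4 ⊕ ℤ/4

Derivation:
rank_ℚ(R)=2; free=4−2=2
SNF(R) diag = [4, 4] → torsion [4, 4]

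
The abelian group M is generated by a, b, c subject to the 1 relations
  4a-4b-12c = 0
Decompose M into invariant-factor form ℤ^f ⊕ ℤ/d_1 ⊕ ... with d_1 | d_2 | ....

rank_ℚ(R)=1; free=3−1=2
SNF(R) diag = [4] → torsion [4]

Answer: M ≅ ℤ^2 ⊕ ℤ/4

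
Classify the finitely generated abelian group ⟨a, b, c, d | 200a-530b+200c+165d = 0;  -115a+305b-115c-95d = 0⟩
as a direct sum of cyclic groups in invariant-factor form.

Answer: M ≅ ℤ^2 ⊕ ℤ/5 ⊕ ℤ/5

Derivation:
rank_ℚ(R)=2; free=4−2=2
SNF(R) diag = [5, 5] → torsion [5, 5]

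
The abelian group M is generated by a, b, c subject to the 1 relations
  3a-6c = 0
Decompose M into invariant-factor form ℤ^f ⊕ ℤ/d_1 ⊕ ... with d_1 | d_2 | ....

rank_ℚ(R)=1; free=3−1=2
SNF(R) diag = [3] → torsion [3]

Answer: M ≅ ℤ^2 ⊕ ℤ/3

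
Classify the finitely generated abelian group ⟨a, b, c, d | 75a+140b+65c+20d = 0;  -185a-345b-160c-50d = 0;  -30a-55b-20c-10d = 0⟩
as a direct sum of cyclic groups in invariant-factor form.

rank_ℚ(R)=3; free=4−3=1
SNF(R) diag = [5, 5, 5] → torsion [5, 5, 5]

Answer: M ≅ ℤ^1 ⊕ ℤ/5 ⊕ ℤ/5 ⊕ ℤ/5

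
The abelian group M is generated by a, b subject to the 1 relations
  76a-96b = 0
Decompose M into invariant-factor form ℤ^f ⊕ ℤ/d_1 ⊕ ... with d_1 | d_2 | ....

rank_ℚ(R)=1; free=2−1=1
SNF(R) diag = [4] → torsion [4]

Answer: M ≅ ℤ^1 ⊕ ℤ/4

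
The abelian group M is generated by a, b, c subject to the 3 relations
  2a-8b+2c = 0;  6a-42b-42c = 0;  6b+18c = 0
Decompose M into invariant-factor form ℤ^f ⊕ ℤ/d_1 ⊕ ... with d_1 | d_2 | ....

Answer: M ≅ ℤ/2 ⊕ ℤ/6 ⊕ ℤ/6

Derivation:
rank_ℚ(R)=3; free=3−3=0
SNF(R) diag = [2, 6, 6] → torsion [2, 6, 6]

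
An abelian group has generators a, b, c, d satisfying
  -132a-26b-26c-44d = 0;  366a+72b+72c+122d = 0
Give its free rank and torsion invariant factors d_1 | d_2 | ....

rank_ℚ(R)=2; free=4−2=2
SNF(R) diag = [2, 2] → torsion [2, 2]

Answer: M ≅ ℤ^2 ⊕ ℤ/2 ⊕ ℤ/2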